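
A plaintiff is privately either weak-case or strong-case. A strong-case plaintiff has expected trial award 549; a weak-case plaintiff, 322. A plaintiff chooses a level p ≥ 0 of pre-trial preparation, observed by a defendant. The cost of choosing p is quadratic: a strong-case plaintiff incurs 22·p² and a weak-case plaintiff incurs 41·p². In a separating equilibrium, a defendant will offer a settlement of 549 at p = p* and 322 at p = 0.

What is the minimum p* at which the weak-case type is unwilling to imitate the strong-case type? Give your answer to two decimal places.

The weak-case type at p = 0 receives 322; imitating at p* yields 549 − 41·p*².
Indifference: 322 = 549 − 41·p*², so p*² = (549 − 322) / 41 ≈ 5.5366.
p* = √5.5366 ≈ 2.35.

2.35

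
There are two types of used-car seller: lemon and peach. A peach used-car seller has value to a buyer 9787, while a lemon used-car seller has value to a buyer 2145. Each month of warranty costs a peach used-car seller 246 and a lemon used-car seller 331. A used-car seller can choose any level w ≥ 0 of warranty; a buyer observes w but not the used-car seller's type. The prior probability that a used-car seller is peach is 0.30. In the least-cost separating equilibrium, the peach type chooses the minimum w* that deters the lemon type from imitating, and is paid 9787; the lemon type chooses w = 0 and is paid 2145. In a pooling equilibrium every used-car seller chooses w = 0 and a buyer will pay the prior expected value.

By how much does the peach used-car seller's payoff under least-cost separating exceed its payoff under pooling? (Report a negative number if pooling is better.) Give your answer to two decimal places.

Least-cost separating signal: w* solves 2145 = 9787 − 331·w*, so w* = (9787 − 2145)/331 ≈ 23.0876.
Peach type's separating payoff: 9787 − 246 × w* = 9787 − 246 × (9787 − 2145)/331 = 9787 − 1879932/331 ≈ 4107.4471.
Pooling payoff: 0.30 × 9787 + 0.70 × 2145 = 4437.6.
Difference: 4107.4471 − 4437.6 = -330.1529, i.e. -330.15 to two decimal places.
The peach type would prefer the pooling outcome.

-330.15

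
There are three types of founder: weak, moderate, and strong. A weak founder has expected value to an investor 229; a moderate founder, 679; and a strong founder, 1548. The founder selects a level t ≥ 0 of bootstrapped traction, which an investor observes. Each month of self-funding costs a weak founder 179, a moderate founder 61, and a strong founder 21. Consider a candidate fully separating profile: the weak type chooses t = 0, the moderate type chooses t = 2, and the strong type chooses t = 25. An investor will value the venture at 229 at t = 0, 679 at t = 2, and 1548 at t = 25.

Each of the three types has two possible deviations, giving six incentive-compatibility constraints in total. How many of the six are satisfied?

5

Weak (own payoff 229): to t=2 gives 679 − 179×2 = 321 → profitable ✗; to t=25 gives 1548 − 179×25 = -2927 → no gain ✓.
Strong (own payoff 1548 − 21×25 = 1023): to t=0 gives 229 → no gain ✓; to t=2 gives 679 − 21×2 = 637 → no gain ✓.
Moderate (own payoff 679 − 61×2 = 557): to t=0 gives 229 → no gain ✓; to t=25 gives 1548 − 61×25 = 23 → no gain ✓.
5 of the 6 constraints hold; not an equilibrium.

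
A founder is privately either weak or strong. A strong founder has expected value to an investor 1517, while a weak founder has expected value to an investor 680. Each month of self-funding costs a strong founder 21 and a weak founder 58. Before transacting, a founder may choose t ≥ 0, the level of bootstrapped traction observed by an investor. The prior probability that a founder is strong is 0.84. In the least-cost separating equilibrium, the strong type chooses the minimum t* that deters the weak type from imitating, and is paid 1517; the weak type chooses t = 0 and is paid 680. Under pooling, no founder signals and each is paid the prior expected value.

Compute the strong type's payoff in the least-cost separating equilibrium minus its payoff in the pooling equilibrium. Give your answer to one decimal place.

-169.1

Least-cost separating signal: t* solves 680 = 1517 − 58·t*, so t* = (1517 − 680)/58 ≈ 14.4310.
Strong type's separating payoff: 1517 − 21 × t* = 1517 − 21 × (1517 − 680)/58 = 1517 − 17577/58 ≈ 1213.948.
Pooling payoff: 0.84 × 1517 + 0.16 × 680 = 1383.08.
Difference: 1213.948 − 1383.08 = -169.132, i.e. -169.1 to one decimal place.
The strong type would prefer the pooling outcome.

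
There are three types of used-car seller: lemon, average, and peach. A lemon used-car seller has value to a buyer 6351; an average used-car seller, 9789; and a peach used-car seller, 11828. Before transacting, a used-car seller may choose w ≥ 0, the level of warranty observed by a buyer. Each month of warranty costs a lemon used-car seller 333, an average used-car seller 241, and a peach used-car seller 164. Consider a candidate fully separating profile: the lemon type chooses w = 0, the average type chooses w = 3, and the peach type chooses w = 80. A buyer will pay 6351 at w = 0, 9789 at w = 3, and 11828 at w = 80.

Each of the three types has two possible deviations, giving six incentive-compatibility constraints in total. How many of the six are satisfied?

3

Lemon (own payoff 6351): to w=3 gives 9789 − 333×3 = 8790 → profitable ✗; to w=80 gives 11828 − 333×80 = -14812 → no gain ✓.
Average (own payoff 9789 − 241×3 = 9066): to w=0 gives 6351 → no gain ✓; to w=80 gives 11828 − 241×80 = -7452 → no gain ✓.
Peach (own payoff 11828 − 164×80 = -1292): to w=0 gives 6351 → profitable ✗; to w=3 gives 9789 − 164×3 = 9297 → profitable ✗.
3 of the 6 constraints hold; not an equilibrium.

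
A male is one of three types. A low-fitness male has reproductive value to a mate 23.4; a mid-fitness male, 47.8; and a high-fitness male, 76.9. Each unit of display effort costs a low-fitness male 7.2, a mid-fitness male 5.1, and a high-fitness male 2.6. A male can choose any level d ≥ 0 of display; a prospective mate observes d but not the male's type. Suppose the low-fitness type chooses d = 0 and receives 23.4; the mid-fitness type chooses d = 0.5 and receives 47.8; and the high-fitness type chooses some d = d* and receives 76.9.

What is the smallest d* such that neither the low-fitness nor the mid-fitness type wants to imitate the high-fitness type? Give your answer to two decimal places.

7.43

Mid-fitness type (on-path payoff 47.8 − 5.1×0.5 = 45.25) won't mimic when 45.25 ≥ 76.9 − 5.1·d*, i.e. d* ≥ 6.21.
Low-fitness type (on-path payoff 23.4) won't mimic when 23.4 ≥ 76.9 − 7.2·d*, i.e. d* ≥ 7.43.
Both must hold, so d* = max(7.43, 6.21) = 7.43. The low-fitness type's constraint binds.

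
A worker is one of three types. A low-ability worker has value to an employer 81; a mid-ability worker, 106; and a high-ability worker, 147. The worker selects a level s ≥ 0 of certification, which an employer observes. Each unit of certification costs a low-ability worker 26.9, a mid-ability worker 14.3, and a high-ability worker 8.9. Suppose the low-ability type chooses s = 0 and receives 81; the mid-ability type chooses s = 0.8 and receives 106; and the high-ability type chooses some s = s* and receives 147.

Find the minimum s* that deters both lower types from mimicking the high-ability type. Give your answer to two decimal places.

Mid-ability type (on-path payoff 106 − 14.3×0.8 = 94.56) won't mimic when 94.56 ≥ 147 − 14.3·s*, i.e. s* ≥ 3.67.
Low-ability type (on-path payoff 81) won't mimic when 81 ≥ 147 − 26.9·s*, i.e. s* ≥ 2.45.
Both must hold, so s* = max(2.45, 3.67) = 3.67. The mid-ability type's constraint binds.

3.67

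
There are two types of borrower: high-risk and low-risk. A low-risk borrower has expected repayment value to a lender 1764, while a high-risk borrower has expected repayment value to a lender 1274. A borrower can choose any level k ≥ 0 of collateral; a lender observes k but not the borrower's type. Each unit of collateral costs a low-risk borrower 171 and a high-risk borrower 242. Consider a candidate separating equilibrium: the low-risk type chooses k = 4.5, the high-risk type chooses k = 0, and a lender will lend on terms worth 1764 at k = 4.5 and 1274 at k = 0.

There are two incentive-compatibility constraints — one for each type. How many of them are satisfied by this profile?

Low-risk type: signal → 1764 − 171 × 4.5 = 994.5; deviate to 0 → 1274. IC fails (994.5 < 1274).
High-risk type: stay at 0 → 1274; mimic → 1764 − 242 × 4.5 = 675. IC holds (1274 ≥ 675).
1 of 2 constraints hold, so this profile is not an equilibrium.

1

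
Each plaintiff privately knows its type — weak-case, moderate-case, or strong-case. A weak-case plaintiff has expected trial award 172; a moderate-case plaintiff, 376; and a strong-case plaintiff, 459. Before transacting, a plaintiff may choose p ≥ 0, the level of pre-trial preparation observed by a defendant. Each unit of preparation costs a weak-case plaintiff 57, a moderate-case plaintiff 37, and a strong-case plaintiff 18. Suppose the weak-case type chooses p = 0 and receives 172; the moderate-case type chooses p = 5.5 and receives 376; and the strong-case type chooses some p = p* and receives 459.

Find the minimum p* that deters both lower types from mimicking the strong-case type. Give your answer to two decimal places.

Moderate-case type (on-path payoff 376 − 37×5.5 = 172.5) won't mimic when 172.5 ≥ 459 − 37·p*, i.e. p* ≥ 7.74.
Weak-case type (on-path payoff 172) won't mimic when 172 ≥ 459 − 57·p*, i.e. p* ≥ 5.04.
Both must hold, so p* = max(5.04, 7.74) = 7.74. The moderate-case type's constraint binds.

7.74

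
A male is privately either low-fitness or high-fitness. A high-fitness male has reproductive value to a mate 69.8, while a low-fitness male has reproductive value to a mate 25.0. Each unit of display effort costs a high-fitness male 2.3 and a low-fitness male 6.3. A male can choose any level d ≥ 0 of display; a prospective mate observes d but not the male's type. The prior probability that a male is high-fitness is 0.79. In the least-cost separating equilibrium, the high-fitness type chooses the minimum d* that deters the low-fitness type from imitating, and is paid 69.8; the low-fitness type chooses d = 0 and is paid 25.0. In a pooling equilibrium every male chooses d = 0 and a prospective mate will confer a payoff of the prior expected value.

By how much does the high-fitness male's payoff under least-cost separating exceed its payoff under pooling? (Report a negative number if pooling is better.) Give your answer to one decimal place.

Least-cost separating signal: d* solves 25.0 = 69.8 − 6.3·d*, so d* = (69.8 − 25.0)/6.3 ≈ 7.1111.
High-fitness type's separating payoff: 69.8 − 2.3 × d* = 69.8 − 2.3 × (69.8 − 25.0)/6.3 = 69.8 − 103.04/6.3 ≈ 53.444.
Pooling payoff: 0.79 × 69.8 + 0.21 × 25.0 = 60.392.
Difference: 53.444 − 60.392 = -6.948, i.e. -6.9 to one decimal place.
The high-fitness type would prefer the pooling outcome.

-6.9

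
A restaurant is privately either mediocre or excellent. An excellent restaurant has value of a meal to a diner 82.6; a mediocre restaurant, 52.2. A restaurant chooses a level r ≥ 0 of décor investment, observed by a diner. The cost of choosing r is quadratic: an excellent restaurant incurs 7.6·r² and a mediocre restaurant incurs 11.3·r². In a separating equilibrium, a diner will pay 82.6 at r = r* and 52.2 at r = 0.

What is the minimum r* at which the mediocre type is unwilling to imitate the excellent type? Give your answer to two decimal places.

1.64

The mediocre type at r = 0 receives 52.2; imitating at r* yields 82.6 − 11.3·r*².
Indifference: 52.2 = 82.6 − 11.3·r*², so r*² = (82.6 − 52.2) / 11.3 ≈ 2.6903.
r* = √2.6903 ≈ 1.64.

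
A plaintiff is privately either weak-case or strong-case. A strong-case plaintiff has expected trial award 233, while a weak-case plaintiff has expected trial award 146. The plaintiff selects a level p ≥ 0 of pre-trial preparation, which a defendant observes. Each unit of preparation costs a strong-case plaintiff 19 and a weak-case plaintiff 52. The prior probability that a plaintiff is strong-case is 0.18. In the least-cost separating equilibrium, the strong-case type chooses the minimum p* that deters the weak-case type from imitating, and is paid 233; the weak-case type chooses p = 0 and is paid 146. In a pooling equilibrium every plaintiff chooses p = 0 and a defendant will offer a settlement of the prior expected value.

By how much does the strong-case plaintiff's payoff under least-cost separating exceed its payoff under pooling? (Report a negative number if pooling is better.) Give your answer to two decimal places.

Least-cost separating signal: p* solves 146 = 233 − 52·p*, so p* = (233 − 146)/52 ≈ 1.6731.
Strong-case type's separating payoff: 233 − 19 × p* = 233 − 19 × (233 − 146)/52 = 233 − 1653/52 ≈ 201.2115.
Pooling payoff: 0.18 × 233 + 0.82 × 146 = 161.66.
Difference: 201.2115 − 161.66 = 39.5515, i.e. 39.55 to two decimal places.
The strong-case type prefers to separate.

39.55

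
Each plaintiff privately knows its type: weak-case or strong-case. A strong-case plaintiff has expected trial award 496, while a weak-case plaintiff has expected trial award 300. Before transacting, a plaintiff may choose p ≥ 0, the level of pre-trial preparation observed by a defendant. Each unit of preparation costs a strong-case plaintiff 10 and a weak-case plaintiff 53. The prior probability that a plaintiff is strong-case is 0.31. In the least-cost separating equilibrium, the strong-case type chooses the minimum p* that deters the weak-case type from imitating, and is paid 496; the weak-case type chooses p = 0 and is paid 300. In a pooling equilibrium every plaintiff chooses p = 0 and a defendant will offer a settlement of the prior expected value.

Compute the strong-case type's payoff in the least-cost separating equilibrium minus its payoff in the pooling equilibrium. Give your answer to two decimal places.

Least-cost separating signal: p* solves 300 = 496 − 53·p*, so p* = (496 − 300)/53 ≈ 3.6981.
Strong-case type's separating payoff: 496 − 10 × p* = 496 − 10 × (496 − 300)/53 = 496 − 1960/53 ≈ 459.0189.
Pooling payoff: 0.31 × 496 + 0.69 × 300 = 360.76.
Difference: 459.0189 − 360.76 = 98.2589, i.e. 98.26 to two decimal places.
The strong-case type prefers to separate.

98.26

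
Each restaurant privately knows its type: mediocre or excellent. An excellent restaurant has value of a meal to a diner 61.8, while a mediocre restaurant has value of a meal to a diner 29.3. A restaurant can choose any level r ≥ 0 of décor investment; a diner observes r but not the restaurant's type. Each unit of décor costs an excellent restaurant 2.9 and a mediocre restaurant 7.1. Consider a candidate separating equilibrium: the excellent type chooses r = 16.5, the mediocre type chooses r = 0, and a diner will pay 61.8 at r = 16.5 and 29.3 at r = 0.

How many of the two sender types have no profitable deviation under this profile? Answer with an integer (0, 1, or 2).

Excellent type: signal → 61.8 − 2.9 × 16.5 = 13.95; deviate to 0 → 29.3. IC fails (13.95 < 29.3).
Mediocre type: stay at 0 → 29.3; mimic → 61.8 − 7.1 × 16.5 = -55.35. IC holds (29.3 ≥ -55.35).
1 of 2 constraints hold, so this profile is not an equilibrium.

1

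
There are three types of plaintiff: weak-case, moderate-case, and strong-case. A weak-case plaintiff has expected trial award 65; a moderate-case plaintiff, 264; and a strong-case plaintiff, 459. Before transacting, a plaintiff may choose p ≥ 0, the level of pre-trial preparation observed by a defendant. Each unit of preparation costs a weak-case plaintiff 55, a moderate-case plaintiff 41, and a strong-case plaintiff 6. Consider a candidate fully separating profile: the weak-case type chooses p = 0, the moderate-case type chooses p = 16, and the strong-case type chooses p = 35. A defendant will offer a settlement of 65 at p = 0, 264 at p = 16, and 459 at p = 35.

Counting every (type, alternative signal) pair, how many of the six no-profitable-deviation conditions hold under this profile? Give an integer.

Moderate-case (own payoff 264 − 41×16 = -392): to p=0 gives 65 → profitable ✗; to p=35 gives 459 − 41×35 = -976 → no gain ✓.
Strong-case (own payoff 459 − 6×35 = 249): to p=0 gives 65 → no gain ✓; to p=16 gives 264 − 6×16 = 168 → no gain ✓.
Weak-case (own payoff 65): to p=16 gives 264 − 55×16 = -616 → no gain ✓; to p=35 gives 459 − 55×35 = -1466 → no gain ✓.
5 of the 6 constraints hold; not an equilibrium.

5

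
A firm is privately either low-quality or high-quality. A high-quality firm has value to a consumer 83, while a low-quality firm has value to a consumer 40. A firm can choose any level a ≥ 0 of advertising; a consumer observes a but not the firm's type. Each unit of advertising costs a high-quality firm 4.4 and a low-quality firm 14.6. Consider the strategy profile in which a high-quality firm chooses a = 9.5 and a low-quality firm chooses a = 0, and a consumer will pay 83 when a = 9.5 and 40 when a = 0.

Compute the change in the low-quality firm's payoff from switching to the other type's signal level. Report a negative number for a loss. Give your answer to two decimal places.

-95.70

Playing a = 0 the low-quality firm receives 40.
Deviating to a = 9.5 brings payment 83 at cost 14.6 × 9.5 = 138.7, netting -55.7.
Gain from deviating: -55.7 − 40 = -95.70.
The gain is negative, so the low-quality type's incentive-compatibility constraint is satisfied.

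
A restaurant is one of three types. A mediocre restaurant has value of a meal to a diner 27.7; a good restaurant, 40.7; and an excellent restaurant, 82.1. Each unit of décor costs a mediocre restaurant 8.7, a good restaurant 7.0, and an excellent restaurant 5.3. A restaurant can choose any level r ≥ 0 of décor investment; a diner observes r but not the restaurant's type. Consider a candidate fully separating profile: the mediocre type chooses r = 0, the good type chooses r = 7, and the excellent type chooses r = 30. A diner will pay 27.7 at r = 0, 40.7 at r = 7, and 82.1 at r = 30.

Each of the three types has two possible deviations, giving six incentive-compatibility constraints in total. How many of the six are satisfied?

Excellent (own payoff 82.1 − 5.3×30 = -76.9): to r=0 gives 27.7 → profitable ✗; to r=7 gives 40.7 − 5.3×7 = 3.6 → profitable ✗.
Good (own payoff 40.7 − 7.0×7 = -8.3): to r=0 gives 27.7 → profitable ✗; to r=30 gives 82.1 − 7.0×30 = -127.9 → no gain ✓.
Mediocre (own payoff 27.7): to r=7 gives 40.7 − 8.7×7 = -20.2 → no gain ✓; to r=30 gives 82.1 − 8.7×30 = -178.9 → no gain ✓.
3 of the 6 constraints hold; not an equilibrium.

3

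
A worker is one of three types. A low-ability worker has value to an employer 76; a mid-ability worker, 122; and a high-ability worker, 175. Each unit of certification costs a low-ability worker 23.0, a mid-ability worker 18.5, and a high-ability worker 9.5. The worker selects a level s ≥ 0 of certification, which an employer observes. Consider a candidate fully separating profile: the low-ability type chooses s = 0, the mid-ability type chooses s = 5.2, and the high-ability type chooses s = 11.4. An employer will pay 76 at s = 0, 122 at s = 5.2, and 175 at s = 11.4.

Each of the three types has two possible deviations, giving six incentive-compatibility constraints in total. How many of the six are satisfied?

3

High-ability (own payoff 175 − 9.5×11.4 = 66.7): to s=0 gives 76 → profitable ✗; to s=5.2 gives 122 − 9.5×5.2 = 72.6 → profitable ✗.
Low-ability (own payoff 76): to s=5.2 gives 122 − 23.0×5.2 = 2.4 → no gain ✓; to s=11.4 gives 175 − 23.0×11.4 = -87.2 → no gain ✓.
Mid-ability (own payoff 122 − 18.5×5.2 = 25.8): to s=0 gives 76 → profitable ✗; to s=11.4 gives 175 − 18.5×11.4 = -35.9 → no gain ✓.
3 of the 6 constraints hold; not an equilibrium.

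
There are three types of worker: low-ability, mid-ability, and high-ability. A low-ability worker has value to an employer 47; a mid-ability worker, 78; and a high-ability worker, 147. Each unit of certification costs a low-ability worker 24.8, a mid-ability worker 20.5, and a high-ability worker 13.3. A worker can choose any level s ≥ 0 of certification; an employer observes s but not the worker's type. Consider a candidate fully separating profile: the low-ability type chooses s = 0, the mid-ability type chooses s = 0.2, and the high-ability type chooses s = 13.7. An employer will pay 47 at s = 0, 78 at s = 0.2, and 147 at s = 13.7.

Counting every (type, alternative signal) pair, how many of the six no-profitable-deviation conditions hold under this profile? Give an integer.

3

Low-ability (own payoff 47): to s=0.2 gives 78 − 24.8×0.2 = 73.04 → profitable ✗; to s=13.7 gives 147 − 24.8×13.7 = -192.76 → no gain ✓.
High-ability (own payoff 147 − 13.3×13.7 = -35.21): to s=0 gives 47 → profitable ✗; to s=0.2 gives 78 − 13.3×0.2 = 75.34 → profitable ✗.
Mid-ability (own payoff 78 − 20.5×0.2 = 73.9): to s=0 gives 47 → no gain ✓; to s=13.7 gives 147 − 20.5×13.7 = -133.85 → no gain ✓.
3 of the 6 constraints hold; not an equilibrium.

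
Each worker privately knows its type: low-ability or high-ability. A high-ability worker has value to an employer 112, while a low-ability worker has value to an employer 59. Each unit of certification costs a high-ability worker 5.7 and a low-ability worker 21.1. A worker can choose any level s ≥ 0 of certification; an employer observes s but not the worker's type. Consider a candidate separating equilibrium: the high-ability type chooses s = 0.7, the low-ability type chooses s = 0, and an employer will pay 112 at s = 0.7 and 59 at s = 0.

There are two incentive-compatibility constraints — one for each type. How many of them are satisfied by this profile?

High-ability type: signal → 112 − 5.7 × 0.7 = 108.01; deviate to 0 → 59. IC holds (108.01 ≥ 59).
Low-ability type: stay at 0 → 59; mimic → 112 − 21.1 × 0.7 = 97.23. IC fails (59 < 97.23).
1 of 2 constraints hold, so this profile is not an equilibrium.

1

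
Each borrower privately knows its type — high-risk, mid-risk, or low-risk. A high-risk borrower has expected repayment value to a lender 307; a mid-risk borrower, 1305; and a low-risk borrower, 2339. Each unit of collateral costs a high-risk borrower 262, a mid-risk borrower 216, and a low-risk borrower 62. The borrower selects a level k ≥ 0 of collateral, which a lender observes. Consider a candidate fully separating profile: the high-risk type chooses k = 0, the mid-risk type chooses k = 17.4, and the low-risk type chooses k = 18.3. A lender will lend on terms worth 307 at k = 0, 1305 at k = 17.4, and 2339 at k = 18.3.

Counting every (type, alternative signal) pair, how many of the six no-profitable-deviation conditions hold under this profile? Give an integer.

4

Mid-risk (own payoff 1305 − 216×17.4 = -2453.4): to k=0 gives 307 → profitable ✗; to k=18.3 gives 2339 − 216×18.3 = -1613.8 → profitable ✗.
Low-risk (own payoff 2339 − 62×18.3 = 1204.4): to k=0 gives 307 → no gain ✓; to k=17.4 gives 1305 − 62×17.4 = 226.2 → no gain ✓.
High-risk (own payoff 307): to k=17.4 gives 1305 − 262×17.4 = -3253.8 → no gain ✓; to k=18.3 gives 2339 − 262×18.3 = -2455.6 → no gain ✓.
4 of the 6 constraints hold; not an equilibrium.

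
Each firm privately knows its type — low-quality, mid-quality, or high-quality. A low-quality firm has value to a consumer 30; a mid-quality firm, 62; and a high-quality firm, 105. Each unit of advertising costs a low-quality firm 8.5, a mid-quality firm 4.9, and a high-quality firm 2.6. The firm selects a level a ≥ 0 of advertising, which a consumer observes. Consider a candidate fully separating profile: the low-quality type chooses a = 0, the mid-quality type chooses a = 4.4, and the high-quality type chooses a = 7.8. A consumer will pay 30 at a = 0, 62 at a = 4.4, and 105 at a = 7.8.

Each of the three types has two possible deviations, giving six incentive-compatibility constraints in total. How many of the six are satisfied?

High-quality (own payoff 105 − 2.6×7.8 = 84.72): to a=0 gives 30 → no gain ✓; to a=4.4 gives 62 − 2.6×4.4 = 50.56 → no gain ✓.
Low-quality (own payoff 30): to a=4.4 gives 62 − 8.5×4.4 = 24.6 → no gain ✓; to a=7.8 gives 105 − 8.5×7.8 = 38.7 → profitable ✗.
Mid-quality (own payoff 62 − 4.9×4.4 = 40.44): to a=0 gives 30 → no gain ✓; to a=7.8 gives 105 − 4.9×7.8 = 66.78 → profitable ✗.
4 of the 6 constraints hold; not an equilibrium.

4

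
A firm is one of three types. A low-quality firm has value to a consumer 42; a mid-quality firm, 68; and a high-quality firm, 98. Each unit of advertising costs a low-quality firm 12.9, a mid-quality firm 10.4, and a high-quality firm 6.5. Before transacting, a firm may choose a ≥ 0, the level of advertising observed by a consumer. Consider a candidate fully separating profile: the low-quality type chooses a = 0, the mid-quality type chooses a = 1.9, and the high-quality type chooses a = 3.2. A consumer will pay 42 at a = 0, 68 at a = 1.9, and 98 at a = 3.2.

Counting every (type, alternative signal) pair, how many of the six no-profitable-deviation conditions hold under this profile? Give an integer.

3

High-quality (own payoff 98 − 6.5×3.2 = 77.2): to a=0 gives 42 → no gain ✓; to a=1.9 gives 68 − 6.5×1.9 = 55.65 → no gain ✓.
Low-quality (own payoff 42): to a=1.9 gives 68 − 12.9×1.9 = 43.49 → profitable ✗; to a=3.2 gives 98 − 12.9×3.2 = 56.72 → profitable ✗.
Mid-quality (own payoff 68 − 10.4×1.9 = 48.24): to a=0 gives 42 → no gain ✓; to a=3.2 gives 98 − 10.4×3.2 = 64.72 → profitable ✗.
3 of the 6 constraints hold; not an equilibrium.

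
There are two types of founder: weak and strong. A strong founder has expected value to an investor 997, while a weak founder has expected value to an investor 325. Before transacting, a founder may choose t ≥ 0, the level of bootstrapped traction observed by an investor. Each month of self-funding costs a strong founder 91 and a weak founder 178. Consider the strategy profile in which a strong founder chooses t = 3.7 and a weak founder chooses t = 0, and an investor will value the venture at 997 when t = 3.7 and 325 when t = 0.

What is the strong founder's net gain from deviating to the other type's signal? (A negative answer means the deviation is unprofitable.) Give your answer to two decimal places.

-335.30

Playing t = 3.7 the strong founder receives 997 − 91 × 3.7 = 660.3.
Deviating to t = 0 yields 325 instead.
Gain from deviating: 325 − 660.3 = -335.30.
The gain is negative, so the strong type's incentive-compatibility constraint is satisfied.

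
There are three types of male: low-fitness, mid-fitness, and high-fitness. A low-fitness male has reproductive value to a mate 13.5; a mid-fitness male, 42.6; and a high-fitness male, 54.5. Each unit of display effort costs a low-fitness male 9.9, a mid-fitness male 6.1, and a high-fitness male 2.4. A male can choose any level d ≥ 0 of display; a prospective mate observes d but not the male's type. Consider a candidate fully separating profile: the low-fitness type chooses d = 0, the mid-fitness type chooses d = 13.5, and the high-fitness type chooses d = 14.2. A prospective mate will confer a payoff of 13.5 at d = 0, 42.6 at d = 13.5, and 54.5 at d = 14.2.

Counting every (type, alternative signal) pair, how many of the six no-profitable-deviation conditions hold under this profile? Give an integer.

4

Mid-fitness (own payoff 42.6 − 6.1×13.5 = -39.75): to d=0 gives 13.5 → profitable ✗; to d=14.2 gives 54.5 − 6.1×14.2 = -32.12 → profitable ✗.
Low-fitness (own payoff 13.5): to d=13.5 gives 42.6 − 9.9×13.5 = -91.05 → no gain ✓; to d=14.2 gives 54.5 − 9.9×14.2 = -86.08 → no gain ✓.
High-fitness (own payoff 54.5 − 2.4×14.2 = 20.42): to d=0 gives 13.5 → no gain ✓; to d=13.5 gives 42.6 − 2.4×13.5 = 10.2 → no gain ✓.
4 of the 6 constraints hold; not an equilibrium.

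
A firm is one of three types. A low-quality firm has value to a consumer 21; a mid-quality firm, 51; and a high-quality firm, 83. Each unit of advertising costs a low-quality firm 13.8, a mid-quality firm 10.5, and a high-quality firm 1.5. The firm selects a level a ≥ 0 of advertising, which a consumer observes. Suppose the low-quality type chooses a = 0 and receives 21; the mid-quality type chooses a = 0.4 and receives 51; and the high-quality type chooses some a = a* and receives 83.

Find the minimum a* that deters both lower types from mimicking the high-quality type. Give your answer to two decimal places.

4.49

Mid-quality type (on-path payoff 51 − 10.5×0.4 = 46.8) won't mimic when 46.8 ≥ 83 − 10.5·a*, i.e. a* ≥ 3.45.
Low-quality type (on-path payoff 21) won't mimic when 21 ≥ 83 − 13.8·a*, i.e. a* ≥ 4.49.
Both must hold, so a* = max(4.49, 3.45) = 4.49. The low-quality type's constraint binds.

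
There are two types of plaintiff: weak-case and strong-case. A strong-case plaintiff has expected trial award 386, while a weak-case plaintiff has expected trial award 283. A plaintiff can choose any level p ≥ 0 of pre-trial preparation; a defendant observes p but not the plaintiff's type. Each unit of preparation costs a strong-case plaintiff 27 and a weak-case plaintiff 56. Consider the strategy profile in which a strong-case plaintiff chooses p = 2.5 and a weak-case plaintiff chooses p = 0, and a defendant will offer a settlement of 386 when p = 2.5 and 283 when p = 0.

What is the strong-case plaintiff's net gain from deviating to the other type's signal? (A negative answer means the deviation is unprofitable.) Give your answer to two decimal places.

-35.50

Playing p = 2.5 the strong-case plaintiff receives 386 − 27 × 2.5 = 318.5.
Deviating to p = 0 yields 283 instead.
Gain from deviating: 283 − 318.5 = -35.50.
The gain is negative, so the strong-case type's incentive-compatibility constraint is satisfied.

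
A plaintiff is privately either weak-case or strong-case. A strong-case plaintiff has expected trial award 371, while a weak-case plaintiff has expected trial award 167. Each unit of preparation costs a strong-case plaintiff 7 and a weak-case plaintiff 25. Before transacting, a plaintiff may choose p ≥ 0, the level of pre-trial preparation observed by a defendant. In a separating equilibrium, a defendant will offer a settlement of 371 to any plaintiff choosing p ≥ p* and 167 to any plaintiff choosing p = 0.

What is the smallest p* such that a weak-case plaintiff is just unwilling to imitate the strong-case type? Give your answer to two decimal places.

A weak-case plaintiff choosing p = 0 receives 167.
Imitating at p* instead would pay 371 at cost 25·p*, netting 371 − 25·p*.
Indifference: 167 = 371 − 25·p*, so p* = (371 − 167) / 25 = 8.16.
This is the weak-case type's binding incentive-compatibility constraint; any p ≥ 8.16 sustains separation on that side.

8.16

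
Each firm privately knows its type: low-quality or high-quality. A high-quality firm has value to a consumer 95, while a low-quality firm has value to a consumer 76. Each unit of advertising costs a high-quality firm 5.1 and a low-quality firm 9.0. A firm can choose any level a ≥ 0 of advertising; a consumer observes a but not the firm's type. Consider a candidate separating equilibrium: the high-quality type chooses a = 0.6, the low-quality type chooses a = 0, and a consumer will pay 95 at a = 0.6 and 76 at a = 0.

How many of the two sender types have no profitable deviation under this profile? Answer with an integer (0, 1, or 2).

1

High-quality type: signal → 95 − 5.1 × 0.6 = 91.94; deviate to 0 → 76. IC holds (91.94 ≥ 76).
Low-quality type: stay at 0 → 76; mimic → 95 − 9.0 × 0.6 = 89.6. IC fails (76 < 89.6).
1 of 2 constraints hold, so this profile is not an equilibrium.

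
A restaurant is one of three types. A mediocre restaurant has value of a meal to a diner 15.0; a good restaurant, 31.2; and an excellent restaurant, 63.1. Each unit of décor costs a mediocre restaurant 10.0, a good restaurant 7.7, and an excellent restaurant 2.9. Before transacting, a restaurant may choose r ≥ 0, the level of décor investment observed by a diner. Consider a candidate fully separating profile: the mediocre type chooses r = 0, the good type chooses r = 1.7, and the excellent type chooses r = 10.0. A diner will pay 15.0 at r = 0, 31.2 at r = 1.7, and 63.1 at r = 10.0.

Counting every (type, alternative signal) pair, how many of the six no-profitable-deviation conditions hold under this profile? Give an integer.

Mediocre (own payoff 15.0): to r=1.7 gives 31.2 − 10.0×1.7 = 14.2 → no gain ✓; to r=10.0 gives 63.1 − 10.0×10.0 = -36.9 → no gain ✓.
Excellent (own payoff 63.1 − 2.9×10.0 = 34.1): to r=0 gives 15.0 → no gain ✓; to r=1.7 gives 31.2 − 2.9×1.7 = 26.27 → no gain ✓.
Good (own payoff 31.2 − 7.7×1.7 = 18.11): to r=0 gives 15.0 → no gain ✓; to r=10.0 gives 63.1 − 7.7×10.0 = -13.9 → no gain ✓.
6 of the 6 constraints hold; this profile is a separating equilibrium.

6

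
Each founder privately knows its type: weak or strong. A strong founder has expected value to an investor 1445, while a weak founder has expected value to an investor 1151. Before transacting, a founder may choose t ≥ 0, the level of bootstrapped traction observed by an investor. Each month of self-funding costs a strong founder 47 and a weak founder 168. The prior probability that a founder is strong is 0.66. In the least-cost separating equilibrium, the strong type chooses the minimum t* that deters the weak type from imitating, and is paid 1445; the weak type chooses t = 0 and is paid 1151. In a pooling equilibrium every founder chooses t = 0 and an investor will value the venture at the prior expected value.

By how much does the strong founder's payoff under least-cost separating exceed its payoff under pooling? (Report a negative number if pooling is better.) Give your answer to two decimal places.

Least-cost separating signal: t* solves 1151 = 1445 − 168·t*, so t* = (1445 − 1151)/168 = 1.75.
Strong type's separating payoff: 1445 − 47 × t* = 1445 − 47 × (1445 − 1151)/168 = 1445 − 13818/168 = 1362.75.
Pooling payoff: 0.66 × 1445 + 0.34 × 1151 = 1345.04.
Difference: 1362.75 − 1345.04 = 17.71.
The strong type prefers to separate.

17.71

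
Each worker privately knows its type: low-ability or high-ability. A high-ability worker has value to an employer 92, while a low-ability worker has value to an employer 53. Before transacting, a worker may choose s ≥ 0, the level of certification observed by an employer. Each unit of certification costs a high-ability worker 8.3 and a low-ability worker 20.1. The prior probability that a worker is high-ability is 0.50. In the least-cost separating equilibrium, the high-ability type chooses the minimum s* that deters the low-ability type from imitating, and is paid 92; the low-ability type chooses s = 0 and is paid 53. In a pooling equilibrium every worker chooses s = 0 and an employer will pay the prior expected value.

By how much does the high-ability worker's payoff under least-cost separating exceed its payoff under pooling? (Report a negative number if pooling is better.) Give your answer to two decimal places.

Least-cost separating signal: s* solves 53 = 92 − 20.1·s*, so s* = (92 − 53)/20.1 ≈ 1.9403.
High-ability type's separating payoff: 92 − 8.3 × s* = 92 − 8.3 × (92 − 53)/20.1 = 92 − 323.7/20.1 ≈ 75.8955.
Pooling payoff: 0.50 × 92 + 0.50 × 53 = 72.5.
Difference: 75.8955 − 72.5 = 3.3955, i.e. 3.40 to two decimal places.
The high-ability type prefers to separate.

3.40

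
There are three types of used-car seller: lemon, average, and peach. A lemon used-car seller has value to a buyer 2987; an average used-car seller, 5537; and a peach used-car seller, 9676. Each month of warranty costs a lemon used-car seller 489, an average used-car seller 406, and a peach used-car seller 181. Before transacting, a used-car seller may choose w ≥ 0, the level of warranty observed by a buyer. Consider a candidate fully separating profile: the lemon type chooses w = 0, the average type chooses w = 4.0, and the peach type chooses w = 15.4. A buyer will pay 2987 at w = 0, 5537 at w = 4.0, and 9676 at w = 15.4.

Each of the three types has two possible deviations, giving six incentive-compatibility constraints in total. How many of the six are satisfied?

5

Lemon (own payoff 2987): to w=4.0 gives 5537 − 489×4.0 = 3581 → profitable ✗; to w=15.4 gives 9676 − 489×15.4 = 2145.4 → no gain ✓.
Peach (own payoff 9676 − 181×15.4 = 6888.6): to w=0 gives 2987 → no gain ✓; to w=4.0 gives 5537 − 181×4.0 = 4813 → no gain ✓.
Average (own payoff 5537 − 406×4.0 = 3913): to w=0 gives 2987 → no gain ✓; to w=15.4 gives 9676 − 406×15.4 = 3423.6 → no gain ✓.
5 of the 6 constraints hold; not an equilibrium.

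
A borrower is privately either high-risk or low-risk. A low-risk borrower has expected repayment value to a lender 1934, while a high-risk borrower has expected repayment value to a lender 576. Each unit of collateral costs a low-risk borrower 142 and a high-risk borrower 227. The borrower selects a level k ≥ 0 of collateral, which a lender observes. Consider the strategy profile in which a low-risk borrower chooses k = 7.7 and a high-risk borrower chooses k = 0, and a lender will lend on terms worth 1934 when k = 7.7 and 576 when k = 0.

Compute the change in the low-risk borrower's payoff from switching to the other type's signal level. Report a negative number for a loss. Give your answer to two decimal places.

Playing k = 7.7 the low-risk borrower receives 1934 − 142 × 7.7 = 840.6.
Deviating to k = 0 yields 576 instead.
Gain from deviating: 576 − 840.6 = -264.60.
The gain is negative, so the low-risk type's incentive-compatibility constraint is satisfied.

-264.60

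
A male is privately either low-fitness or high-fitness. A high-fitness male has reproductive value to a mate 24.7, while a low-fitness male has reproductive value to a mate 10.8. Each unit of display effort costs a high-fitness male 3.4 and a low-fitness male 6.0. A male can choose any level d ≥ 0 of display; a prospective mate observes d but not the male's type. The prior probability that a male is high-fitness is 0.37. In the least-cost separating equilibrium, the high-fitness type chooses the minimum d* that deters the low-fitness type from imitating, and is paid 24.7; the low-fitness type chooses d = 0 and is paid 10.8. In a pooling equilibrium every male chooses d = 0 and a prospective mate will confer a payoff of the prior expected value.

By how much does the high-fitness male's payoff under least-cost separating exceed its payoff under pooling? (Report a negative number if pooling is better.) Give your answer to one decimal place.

0.9

Least-cost separating signal: d* solves 10.8 = 24.7 − 6.0·d*, so d* = (24.7 − 10.8)/6.0 ≈ 2.3167.
High-fitness type's separating payoff: 24.7 − 3.4 × d* = 24.7 − 3.4 × (24.7 − 10.8)/6.0 = 24.7 − 47.26/6.0 ≈ 16.823.
Pooling payoff: 0.37 × 24.7 + 0.63 × 10.8 = 15.943.
Difference: 16.823 − 15.943 = 0.88, i.e. 0.9 to one decimal place.
The high-fitness type prefers to separate.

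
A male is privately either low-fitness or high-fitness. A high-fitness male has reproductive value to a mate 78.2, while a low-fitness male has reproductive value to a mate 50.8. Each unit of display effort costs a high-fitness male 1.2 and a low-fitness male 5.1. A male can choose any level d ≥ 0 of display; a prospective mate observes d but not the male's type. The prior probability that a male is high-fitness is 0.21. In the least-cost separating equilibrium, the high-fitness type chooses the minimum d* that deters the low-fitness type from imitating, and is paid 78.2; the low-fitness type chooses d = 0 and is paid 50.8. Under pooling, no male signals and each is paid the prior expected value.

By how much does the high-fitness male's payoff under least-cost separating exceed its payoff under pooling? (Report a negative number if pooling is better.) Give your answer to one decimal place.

Least-cost separating signal: d* solves 50.8 = 78.2 − 5.1·d*, so d* = (78.2 − 50.8)/5.1 ≈ 5.3725.
High-fitness type's separating payoff: 78.2 − 1.2 × d* = 78.2 − 1.2 × (78.2 − 50.8)/5.1 = 78.2 − 32.88/5.1 ≈ 71.753.
Pooling payoff: 0.21 × 78.2 + 0.79 × 50.8 = 56.554.
Difference: 71.753 − 56.554 = 15.199, i.e. 15.2 to one decimal place.
The high-fitness type prefers to separate.

15.2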